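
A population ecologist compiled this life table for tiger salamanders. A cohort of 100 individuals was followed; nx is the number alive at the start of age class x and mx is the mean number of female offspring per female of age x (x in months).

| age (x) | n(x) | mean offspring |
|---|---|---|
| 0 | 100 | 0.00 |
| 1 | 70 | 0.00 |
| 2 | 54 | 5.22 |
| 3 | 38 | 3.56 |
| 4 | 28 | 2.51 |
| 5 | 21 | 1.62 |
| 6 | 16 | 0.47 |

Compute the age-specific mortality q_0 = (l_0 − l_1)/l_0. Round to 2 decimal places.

0.30

lx = nx/n0 = nx/100: 1, 0.7, 0.54, 0.38, 0.28, 0.21, 0.16
q_0 = (l_0 − l_1) / l_0 = (1 − 0.7) / 1
     = 0.3 / 1 = 0.3 → 0.30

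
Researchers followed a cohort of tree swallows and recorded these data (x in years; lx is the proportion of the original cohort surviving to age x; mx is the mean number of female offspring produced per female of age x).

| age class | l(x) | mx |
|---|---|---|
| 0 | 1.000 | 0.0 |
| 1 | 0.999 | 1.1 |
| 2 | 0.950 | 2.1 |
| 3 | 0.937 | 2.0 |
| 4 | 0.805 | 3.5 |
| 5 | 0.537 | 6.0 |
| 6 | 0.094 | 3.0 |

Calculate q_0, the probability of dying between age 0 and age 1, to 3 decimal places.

q_0 = (l_0 − l_1) / l_0 = (1 − 0.999) / 1
     = 0.001 / 1 = 0.001 → 0.001

0.001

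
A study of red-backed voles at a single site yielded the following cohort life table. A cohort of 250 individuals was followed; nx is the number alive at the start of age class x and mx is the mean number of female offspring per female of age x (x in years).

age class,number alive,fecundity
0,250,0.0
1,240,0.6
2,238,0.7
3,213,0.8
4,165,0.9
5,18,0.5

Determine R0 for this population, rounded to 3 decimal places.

lx = nx/n0 = nx/250: 1, 0.96, 0.952, 0.852, 0.66, 0.072
lx·mx by age: 0, 0.576, 0.6664, 0.6816, 0.594, 0.036
R0 = Σ lx·mx = 2.554 → 2.554

2.554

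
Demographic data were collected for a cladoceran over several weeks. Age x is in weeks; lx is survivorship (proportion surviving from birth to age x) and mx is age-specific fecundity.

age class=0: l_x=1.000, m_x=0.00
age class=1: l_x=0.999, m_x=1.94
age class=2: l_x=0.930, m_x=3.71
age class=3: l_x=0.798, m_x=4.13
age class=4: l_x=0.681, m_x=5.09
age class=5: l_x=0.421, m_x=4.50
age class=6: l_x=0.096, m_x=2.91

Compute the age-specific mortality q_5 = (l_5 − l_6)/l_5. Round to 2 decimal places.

q_5 = (l_5 − l_6) / l_5 = (0.421 − 0.096) / 0.421
     = 0.325 / 0.421 = 0.771971… → 0.77

0.77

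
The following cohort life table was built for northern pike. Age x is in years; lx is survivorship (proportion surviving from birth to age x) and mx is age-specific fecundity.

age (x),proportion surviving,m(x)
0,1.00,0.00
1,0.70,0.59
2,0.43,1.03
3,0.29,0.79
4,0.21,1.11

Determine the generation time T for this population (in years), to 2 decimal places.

2.21

lx·mx: 0, 0.413, 0.4429, 0.2291, 0.2331 → R0 = 1.3181
x·lx·mx: 0, 0.413, 0.8858, 0.6873, 0.9324 → Σ = 2.9185
T = 2.9185 / 1.3181 = 2.214172… → 2.21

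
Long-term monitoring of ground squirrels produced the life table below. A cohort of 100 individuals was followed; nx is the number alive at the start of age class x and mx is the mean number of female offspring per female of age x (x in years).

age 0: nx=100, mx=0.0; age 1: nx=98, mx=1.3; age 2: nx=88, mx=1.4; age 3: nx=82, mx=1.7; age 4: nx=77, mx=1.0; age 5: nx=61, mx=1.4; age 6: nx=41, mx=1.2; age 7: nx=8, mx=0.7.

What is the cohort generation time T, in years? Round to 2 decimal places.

3.07

lx = nx/n0 = nx/100: 1, 0.98, 0.88, 0.82, 0.77, 0.61, 0.41, 0.08
lx·mx: 0, 1.274, 1.232, 1.394, 0.77, 0.854, 0.492, 0.056 → R0 = 6.072
x·lx·mx: 0, 1.274, 2.464, 4.182, 3.08, 4.27, 2.952, 0.392 → Σ = 18.614
T = 18.614 / 6.072 = 3.065547… → 3.07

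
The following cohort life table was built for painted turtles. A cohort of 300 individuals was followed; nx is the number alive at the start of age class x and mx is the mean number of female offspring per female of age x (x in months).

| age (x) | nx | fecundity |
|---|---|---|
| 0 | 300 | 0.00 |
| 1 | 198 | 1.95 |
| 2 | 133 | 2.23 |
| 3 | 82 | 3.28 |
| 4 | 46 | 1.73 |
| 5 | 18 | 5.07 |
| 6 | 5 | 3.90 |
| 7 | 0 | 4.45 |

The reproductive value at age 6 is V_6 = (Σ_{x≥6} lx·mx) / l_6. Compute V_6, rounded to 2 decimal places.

lx = nx/n0 = nx/300: 1, 0.66, 0.44333…, 0.27333…, 0.15333…, 0.06, 0.01667…, 0
lx·mx for x ≥ 6: 0.065…, 0 → sum = 0.065…
V_6 = 0.065… / l_6 = 0.065… / 0.016667… = 3.9… → 3.90

3.90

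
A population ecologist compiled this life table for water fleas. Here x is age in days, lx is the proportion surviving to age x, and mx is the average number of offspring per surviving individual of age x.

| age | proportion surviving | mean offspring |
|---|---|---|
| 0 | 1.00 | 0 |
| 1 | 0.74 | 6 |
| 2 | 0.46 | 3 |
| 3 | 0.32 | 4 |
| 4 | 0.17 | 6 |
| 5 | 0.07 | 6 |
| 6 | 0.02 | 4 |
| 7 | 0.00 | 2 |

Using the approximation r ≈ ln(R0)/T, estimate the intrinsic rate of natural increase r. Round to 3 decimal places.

R0 = Σ lx·mx = 0 + 4.44 + 1.38 + 1.28 + 1.02 + 0.42 + 0.08 + 0 = 8.62
Σ x·lx·mx = 17.7; T = 17.7/8.62 = 2.05336…
r ≈ ln(R0)/T = ln(8.62)/2.05336… = 1.04905… → 1.049

1.049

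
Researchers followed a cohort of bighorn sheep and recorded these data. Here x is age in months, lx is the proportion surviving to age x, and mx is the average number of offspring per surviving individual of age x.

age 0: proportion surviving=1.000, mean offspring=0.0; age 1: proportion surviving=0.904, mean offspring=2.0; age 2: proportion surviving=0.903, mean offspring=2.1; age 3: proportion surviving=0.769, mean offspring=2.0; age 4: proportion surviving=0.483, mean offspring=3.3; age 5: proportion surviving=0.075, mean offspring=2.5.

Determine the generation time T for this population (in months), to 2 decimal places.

2.50

lx·mx: 0, 1.808, 1.8963, 1.538, 1.5939, 0.1875 → R0 = 7.0237
x·lx·mx: 0, 1.808, 3.7926, 4.614, 6.3756, 0.9375 → Σ = 17.5277
T = 17.5277 / 7.0237 = 2.495508… → 2.50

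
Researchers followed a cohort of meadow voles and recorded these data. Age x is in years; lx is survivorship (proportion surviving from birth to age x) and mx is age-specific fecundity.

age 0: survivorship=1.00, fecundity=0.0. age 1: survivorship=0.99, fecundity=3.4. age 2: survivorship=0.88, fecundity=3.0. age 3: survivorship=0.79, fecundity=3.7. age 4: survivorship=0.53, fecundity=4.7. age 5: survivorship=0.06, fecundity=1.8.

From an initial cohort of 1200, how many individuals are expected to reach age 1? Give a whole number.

Expected survivors = N0 · l_1 = 1200 × 0.99 = 1188 → 1188

1188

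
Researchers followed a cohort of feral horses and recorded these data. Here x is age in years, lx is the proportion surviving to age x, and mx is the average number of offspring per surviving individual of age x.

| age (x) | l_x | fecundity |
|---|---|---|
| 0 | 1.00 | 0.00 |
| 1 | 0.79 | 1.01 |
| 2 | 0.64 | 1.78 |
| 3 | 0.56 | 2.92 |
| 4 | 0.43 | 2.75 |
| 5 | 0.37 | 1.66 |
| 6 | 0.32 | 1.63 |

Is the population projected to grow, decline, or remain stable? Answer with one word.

growing

R0 = Σ lx·mx = 0 + 0.7979 + 1.1392 + 1.6352 + 1.1825 + 0.6142 + 0.5216 = 5.8906
R0 > 1, so the population is growing.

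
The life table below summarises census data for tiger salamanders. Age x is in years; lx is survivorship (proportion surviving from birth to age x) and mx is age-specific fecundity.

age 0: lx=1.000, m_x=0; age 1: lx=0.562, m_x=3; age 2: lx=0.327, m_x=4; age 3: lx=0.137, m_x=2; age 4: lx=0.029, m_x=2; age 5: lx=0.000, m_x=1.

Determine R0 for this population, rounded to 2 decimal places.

lx·mx by age: 0, 1.686, 1.308, 0.274, 0.058, 0
R0 = Σ lx·mx = 3.326 → 3.33

3.33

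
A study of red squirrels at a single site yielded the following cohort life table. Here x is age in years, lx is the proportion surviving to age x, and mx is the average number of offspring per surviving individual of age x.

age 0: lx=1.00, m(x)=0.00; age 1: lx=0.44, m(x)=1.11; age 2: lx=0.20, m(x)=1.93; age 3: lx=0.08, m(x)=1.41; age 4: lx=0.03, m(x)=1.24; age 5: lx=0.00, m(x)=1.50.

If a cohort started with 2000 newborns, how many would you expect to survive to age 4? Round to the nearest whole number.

60

Expected survivors = N0 · l_4 = 2000 × 0.03 = 60 → 60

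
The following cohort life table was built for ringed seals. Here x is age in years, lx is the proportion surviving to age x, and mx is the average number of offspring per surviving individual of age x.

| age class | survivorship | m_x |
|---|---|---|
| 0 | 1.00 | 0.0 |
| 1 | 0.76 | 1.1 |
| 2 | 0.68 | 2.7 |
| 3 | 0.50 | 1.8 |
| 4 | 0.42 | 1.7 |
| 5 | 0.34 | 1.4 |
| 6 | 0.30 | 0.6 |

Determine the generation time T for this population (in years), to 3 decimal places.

lx·mx: 0, 0.836, 1.836, 0.9, 0.714, 0.476, 0.18 → R0 = 4.942
x·lx·mx: 0, 0.836, 3.672, 2.7, 2.856, 2.38, 1.08 → Σ = 13.524
T = 13.524 / 4.942 = 2.736544… → 2.737

2.737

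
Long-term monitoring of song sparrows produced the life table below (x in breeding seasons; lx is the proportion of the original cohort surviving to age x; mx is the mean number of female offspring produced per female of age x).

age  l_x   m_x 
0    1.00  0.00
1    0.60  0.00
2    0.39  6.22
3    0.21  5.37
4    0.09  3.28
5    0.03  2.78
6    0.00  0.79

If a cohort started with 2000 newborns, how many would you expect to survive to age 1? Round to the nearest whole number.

1200

Expected survivors = N0 · l_1 = 2000 × 0.60 = 1200 → 1200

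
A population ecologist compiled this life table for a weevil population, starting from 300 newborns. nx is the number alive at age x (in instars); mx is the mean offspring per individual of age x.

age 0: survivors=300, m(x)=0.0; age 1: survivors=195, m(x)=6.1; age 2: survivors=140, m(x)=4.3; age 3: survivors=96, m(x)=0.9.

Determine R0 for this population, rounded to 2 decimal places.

lx = nx/n0 = nx/300: 1, 0.65, 0.46667…, 0.32
lx·mx by age: 0, 3.965, 2.006667…, 0.288
R0 = Σ lx·mx = 6.259667… → 6.26

6.26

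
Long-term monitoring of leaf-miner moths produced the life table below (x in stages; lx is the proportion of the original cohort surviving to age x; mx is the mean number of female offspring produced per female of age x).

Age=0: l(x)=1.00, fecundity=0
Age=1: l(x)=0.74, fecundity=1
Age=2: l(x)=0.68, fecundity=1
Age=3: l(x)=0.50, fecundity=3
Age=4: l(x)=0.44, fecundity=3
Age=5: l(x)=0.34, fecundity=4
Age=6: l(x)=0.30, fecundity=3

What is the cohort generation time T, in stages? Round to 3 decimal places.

3.705

lx·mx: 0, 0.74, 0.68, 1.5, 1.32, 1.36, 0.9 → R0 = 6.5
x·lx·mx: 0, 0.74, 1.36, 4.5, 5.28, 6.8, 5.4 → Σ = 24.08
T = 24.08 / 6.5 = 3.704615… → 3.705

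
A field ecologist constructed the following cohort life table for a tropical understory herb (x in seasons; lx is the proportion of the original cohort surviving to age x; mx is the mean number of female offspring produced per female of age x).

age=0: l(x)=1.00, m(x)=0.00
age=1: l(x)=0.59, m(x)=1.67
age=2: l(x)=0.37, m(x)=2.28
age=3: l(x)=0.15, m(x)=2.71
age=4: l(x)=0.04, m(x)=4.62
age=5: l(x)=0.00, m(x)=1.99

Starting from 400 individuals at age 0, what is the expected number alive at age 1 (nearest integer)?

Expected survivors = N0 · l_1 = 400 × 0.59 = 236 → 236

236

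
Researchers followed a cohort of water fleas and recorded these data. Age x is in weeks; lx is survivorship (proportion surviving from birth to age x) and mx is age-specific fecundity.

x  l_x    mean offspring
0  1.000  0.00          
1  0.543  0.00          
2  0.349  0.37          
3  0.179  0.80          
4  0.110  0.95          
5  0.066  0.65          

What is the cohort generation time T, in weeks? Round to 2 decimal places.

3.15

lx·mx: 0, 0, 0.12913, 0.1432, 0.1045, 0.0429 → R0 = 0.41973
x·lx·mx: 0, 0, 0.25826, 0.4296, 0.418, 0.2145 → Σ = 1.32036
T = 1.32036 / 0.41973 = 3.145737… → 3.15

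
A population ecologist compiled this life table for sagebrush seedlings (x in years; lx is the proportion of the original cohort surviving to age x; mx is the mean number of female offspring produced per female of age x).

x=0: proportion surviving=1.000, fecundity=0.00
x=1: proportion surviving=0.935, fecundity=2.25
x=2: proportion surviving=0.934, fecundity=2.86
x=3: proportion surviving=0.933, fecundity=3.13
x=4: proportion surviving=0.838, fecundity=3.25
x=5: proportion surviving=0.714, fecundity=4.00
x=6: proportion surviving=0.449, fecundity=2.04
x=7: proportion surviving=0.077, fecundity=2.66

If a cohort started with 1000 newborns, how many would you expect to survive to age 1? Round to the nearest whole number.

935

Expected survivors = N0 · l_1 = 1000 × 0.935 = 935 → 935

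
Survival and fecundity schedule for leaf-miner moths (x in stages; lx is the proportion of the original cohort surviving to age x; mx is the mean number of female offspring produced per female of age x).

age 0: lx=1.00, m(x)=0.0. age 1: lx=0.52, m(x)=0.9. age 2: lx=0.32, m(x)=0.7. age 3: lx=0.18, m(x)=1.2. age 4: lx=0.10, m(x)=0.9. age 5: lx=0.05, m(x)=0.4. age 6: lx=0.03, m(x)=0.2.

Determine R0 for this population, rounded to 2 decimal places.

lx·mx by age: 0, 0.468, 0.224, 0.216, 0.09, 0.02, 0.006
R0 = Σ lx·mx = 1.024 → 1.02

1.02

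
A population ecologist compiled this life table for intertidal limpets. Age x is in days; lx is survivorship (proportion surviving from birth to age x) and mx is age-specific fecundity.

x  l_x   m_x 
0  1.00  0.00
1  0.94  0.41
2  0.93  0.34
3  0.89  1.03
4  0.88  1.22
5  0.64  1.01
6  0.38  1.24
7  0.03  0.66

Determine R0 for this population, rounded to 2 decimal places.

lx·mx by age: 0, 0.3854, 0.3162, 0.9167, 1.0736, 0.6464, 0.4712, 0.0198
R0 = Σ lx·mx = 3.8293 → 3.83

3.83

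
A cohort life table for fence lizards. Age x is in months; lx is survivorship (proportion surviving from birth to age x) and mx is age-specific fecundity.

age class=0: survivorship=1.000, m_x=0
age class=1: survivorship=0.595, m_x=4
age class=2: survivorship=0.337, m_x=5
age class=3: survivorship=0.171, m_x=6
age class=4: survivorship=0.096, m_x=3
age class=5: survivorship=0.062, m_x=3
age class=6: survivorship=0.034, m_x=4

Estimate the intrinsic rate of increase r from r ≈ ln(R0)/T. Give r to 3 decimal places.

0.846

R0 = Σ lx·mx = 0 + 2.38 + 1.685 + 1.026 + 0.288 + 0.186 + 0.136 = 5.701
Σ x·lx·mx = 11.726; T = 11.726/5.701 = 2.05683…
r ≈ ln(R0)/T = ln(5.701)/2.05683… = 0.84627… → 0.846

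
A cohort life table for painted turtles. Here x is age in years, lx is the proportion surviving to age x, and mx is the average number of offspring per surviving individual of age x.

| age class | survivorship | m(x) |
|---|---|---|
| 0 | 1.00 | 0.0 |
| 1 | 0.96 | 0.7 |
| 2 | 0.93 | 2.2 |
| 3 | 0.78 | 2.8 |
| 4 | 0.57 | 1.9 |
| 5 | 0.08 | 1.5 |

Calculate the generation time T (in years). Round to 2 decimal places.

2.66

lx·mx: 0, 0.672, 2.046, 2.184, 1.083, 0.12 → R0 = 6.105
x·lx·mx: 0, 0.672, 4.092, 6.552, 4.332, 0.6 → Σ = 16.248
T = 16.248 / 6.105 = 2.661425… → 2.66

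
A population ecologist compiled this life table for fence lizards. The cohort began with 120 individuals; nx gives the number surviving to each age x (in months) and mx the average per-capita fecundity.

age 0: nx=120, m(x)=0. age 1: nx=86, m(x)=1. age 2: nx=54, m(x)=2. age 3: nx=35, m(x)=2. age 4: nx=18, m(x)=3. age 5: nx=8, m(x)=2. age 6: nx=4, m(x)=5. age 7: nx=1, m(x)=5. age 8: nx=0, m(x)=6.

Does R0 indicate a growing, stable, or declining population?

growing

lx = nx/n0 = nx/120: 1, 0.71667…, 0.45, 0.29167…, 0.15, 0.06667…, 0.03333…, 0.00833…, 0
R0 = Σ lx·mx = 0 + 0.716667… + 0.9 + 0.583333… + 0.45 + 0.133333… + 0.166667… + 0.041667… + 0 = 2.991667…
R0 > 1, so the population is growing.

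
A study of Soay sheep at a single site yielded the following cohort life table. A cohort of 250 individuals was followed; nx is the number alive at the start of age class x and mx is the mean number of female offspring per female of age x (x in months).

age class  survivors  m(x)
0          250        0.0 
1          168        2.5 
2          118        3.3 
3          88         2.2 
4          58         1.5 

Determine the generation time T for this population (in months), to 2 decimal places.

lx = nx/n0 = nx/250: 1, 0.672, 0.472, 0.352, 0.232
lx·mx: 0, 1.68, 1.5576, 0.7744, 0.348 → R0 = 4.36
x·lx·mx: 0, 1.68, 3.1152, 2.3232, 1.392 → Σ = 8.5104
T = 8.5104 / 4.36 = 1.951927… → 1.95

1.95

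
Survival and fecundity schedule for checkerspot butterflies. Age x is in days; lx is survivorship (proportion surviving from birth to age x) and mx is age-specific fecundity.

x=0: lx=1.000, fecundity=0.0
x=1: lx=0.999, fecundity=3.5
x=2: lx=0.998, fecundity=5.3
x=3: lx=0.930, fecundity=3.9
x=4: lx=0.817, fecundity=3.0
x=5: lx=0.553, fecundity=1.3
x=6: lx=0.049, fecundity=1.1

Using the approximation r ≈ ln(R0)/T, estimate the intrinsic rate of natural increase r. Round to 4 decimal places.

R0 = Σ lx·mx = 0 + 3.4965 + 5.2894 + 3.627 + 2.451 + 0.7189 + 0.0539 = 15.6367
Σ x·lx·mx = 38.6782; T = 38.6782/15.6367 = 2.47355…
r ≈ ln(R0)/T = ln(15.6367)/2.47355… = 1.111608… → 1.1116

1.1116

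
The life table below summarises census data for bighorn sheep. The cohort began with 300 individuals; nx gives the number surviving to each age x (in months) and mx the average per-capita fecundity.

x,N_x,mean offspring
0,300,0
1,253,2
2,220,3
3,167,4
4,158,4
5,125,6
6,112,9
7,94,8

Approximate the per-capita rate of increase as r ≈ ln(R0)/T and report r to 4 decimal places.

0.6525

lx = nx/n0 = nx/300: 1, 0.84333…, 0.73333…, 0.55667…, 0.52667…, 0.41667…, 0.37333…, 0.31333…
R0 = Σ lx·mx = 0 + 1.68667… + 2.2… + 2.22667… + 2.10667… + 2.5… + 3.36… + 2.50667… = 16.586667…
Σ x·lx·mx = 71.4…; T = 71.4…/16.586667… = 4.30466…
r ≈ ln(R0)/T = ln(16.586667…)/4.30466… = 0.652455… → 0.6525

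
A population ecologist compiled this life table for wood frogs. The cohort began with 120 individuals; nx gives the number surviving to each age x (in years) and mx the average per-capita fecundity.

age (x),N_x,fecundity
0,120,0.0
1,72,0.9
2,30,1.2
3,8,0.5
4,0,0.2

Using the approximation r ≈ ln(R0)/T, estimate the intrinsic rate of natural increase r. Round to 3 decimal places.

lx = nx/n0 = nx/120: 1, 0.6, 0.25, 0.06667…, 0
R0 = Σ lx·mx = 0 + 0.54 + 0.3 + 0.03333… + 0 = 0.873333…
Σ x·lx·mx = 1.24…; T = 1.24…/0.873333… = 1.41985…
r ≈ ln(R0)/T = ln(0.873333…)/1.41985… = -0.09539… → -0.095

-0.095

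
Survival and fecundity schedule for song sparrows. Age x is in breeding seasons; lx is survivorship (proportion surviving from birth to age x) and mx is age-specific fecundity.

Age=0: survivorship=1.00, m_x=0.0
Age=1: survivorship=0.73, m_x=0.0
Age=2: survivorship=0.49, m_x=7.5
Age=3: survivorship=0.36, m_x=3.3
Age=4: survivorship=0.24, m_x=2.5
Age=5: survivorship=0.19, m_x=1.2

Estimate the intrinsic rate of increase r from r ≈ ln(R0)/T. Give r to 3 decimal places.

R0 = Σ lx·mx = 0 + 0 + 3.675 + 1.188 + 0.6 + 0.228 = 5.691
Σ x·lx·mx = 14.454; T = 14.454/5.691 = 2.5398…
r ≈ ln(R0)/T = ln(5.691)/2.5398… = 0.68465… → 0.685

0.685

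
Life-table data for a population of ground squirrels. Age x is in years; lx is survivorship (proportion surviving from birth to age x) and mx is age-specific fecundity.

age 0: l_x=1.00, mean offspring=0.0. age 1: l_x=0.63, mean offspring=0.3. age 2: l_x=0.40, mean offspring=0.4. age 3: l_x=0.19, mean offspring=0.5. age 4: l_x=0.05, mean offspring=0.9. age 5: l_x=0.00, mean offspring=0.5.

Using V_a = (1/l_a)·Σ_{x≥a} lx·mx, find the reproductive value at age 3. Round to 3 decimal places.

0.737

lx·mx for x ≥ 3: 0.095, 0.045, 0 → sum = 0.14
V_3 = 0.14 / l_3 = 0.14 / 0.19 = 0.736842… → 0.737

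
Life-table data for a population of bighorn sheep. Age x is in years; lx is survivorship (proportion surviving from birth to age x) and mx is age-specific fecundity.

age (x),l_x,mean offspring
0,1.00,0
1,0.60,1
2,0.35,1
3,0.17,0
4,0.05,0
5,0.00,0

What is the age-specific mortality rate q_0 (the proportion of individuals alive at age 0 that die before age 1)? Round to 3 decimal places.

0.400

q_0 = (l_0 − l_1) / l_0 = (1 − 0.6) / 1
     = 0.4 / 1 = 0.4 → 0.400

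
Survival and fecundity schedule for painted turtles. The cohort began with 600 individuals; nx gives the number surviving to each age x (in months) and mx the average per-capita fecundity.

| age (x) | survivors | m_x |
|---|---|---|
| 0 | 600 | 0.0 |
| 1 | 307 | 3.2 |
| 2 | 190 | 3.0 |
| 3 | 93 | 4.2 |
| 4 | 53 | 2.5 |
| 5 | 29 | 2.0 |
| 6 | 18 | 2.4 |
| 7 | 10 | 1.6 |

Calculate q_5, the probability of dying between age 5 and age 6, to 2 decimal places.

0.38

lx = nx/n0 = nx/600: 1, 0.51167…, 0.31667…, 0.155, 0.08833…, 0.04833…, 0.03, 0.01667…
q_5 = (l_5 − l_6) / l_5 = (0.048333… − 0.03) / 0.048333…
     = 0.018333… / 0.048333… = 0.37931… → 0.38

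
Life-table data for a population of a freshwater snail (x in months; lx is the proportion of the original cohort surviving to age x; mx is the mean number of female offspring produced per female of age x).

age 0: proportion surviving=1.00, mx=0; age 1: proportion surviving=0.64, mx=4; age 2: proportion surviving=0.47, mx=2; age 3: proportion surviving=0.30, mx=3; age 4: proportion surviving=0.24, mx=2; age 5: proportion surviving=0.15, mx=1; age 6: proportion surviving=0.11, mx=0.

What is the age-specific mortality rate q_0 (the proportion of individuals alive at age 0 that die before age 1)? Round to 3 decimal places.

q_0 = (l_0 − l_1) / l_0 = (1 − 0.64) / 1
     = 0.36 / 1 = 0.36 → 0.360

0.360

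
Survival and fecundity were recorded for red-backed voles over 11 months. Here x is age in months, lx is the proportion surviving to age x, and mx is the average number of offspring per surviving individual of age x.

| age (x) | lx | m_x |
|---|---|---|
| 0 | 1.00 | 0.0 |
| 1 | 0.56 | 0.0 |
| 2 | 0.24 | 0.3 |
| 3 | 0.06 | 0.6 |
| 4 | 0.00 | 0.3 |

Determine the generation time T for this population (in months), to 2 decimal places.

2.33

lx·mx: 0, 0, 0.072, 0.036, 0 → R0 = 0.108
x·lx·mx: 0, 0, 0.144, 0.108, 0 → Σ = 0.252
T = 0.252 / 0.108 = 2.333333… → 2.33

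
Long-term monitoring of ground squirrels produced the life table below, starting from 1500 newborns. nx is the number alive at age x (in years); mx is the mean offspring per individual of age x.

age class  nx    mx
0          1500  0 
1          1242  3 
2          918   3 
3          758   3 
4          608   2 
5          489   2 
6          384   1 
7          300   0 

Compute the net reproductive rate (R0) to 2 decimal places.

7.55

lx = nx/n0 = nx/1500: 1, 0.828, 0.612, 0.50533…, 0.40533…, 0.326, 0.256, 0.2
lx·mx by age: 0, 2.484, 1.836, 1.516…, 0.810667…, 0.652, 0.256, 0
R0 = Σ lx·mx = 7.554667… → 7.55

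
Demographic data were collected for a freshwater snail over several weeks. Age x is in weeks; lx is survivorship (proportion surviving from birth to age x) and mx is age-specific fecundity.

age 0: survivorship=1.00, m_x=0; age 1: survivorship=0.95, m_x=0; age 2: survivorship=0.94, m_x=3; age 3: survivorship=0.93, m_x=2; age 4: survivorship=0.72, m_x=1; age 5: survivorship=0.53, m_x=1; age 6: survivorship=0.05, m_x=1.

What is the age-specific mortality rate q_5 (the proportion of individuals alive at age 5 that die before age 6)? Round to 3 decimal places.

q_5 = (l_5 − l_6) / l_5 = (0.53 − 0.05) / 0.53
     = 0.48 / 0.53 = 0.90566… → 0.906

0.906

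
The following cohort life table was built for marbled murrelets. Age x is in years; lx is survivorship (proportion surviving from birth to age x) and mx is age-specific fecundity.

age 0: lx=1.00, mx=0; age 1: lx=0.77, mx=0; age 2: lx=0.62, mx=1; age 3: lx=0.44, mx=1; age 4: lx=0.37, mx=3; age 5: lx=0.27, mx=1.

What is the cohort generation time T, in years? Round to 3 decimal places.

lx·mx: 0, 0, 0.62, 0.44, 1.11, 0.27 → R0 = 2.44
x·lx·mx: 0, 0, 1.24, 1.32, 4.44, 1.35 → Σ = 8.35
T = 8.35 / 2.44 = 3.422131… → 3.422

3.422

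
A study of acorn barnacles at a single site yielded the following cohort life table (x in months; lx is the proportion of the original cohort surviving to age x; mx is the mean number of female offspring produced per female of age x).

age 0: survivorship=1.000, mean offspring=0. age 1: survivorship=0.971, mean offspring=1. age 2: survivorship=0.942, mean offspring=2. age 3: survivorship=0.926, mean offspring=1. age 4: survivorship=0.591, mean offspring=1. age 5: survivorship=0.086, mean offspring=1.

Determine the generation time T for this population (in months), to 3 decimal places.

2.313

lx·mx: 0, 0.971, 1.884, 0.926, 0.591, 0.086 → R0 = 4.458
x·lx·mx: 0, 0.971, 3.768, 2.778, 2.364, 0.43 → Σ = 10.311
T = 10.311 / 4.458 = 2.312921… → 2.313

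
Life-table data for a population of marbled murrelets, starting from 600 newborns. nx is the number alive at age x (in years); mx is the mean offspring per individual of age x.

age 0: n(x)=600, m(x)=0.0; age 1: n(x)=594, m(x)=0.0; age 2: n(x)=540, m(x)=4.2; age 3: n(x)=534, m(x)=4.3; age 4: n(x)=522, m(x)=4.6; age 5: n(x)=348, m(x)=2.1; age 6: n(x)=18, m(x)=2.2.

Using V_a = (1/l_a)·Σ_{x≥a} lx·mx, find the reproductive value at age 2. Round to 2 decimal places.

lx = nx/n0 = nx/600: 1, 0.99, 0.9, 0.89, 0.87, 0.58, 0.03
lx·mx for x ≥ 2: 3.78, 3.827, 4.002, 1.218, 0.066 → sum = 12.893
V_2 = 12.893 / l_2 = 12.893 / 0.9 = 14.325556… → 14.33

14.33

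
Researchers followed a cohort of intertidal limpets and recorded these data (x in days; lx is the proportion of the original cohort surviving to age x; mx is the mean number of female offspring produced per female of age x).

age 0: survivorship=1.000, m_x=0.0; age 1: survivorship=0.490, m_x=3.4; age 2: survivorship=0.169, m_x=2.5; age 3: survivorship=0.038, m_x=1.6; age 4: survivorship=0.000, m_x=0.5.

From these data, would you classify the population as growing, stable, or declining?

R0 = Σ lx·mx = 0 + 1.666 + 0.4225 + 0.0608 + 0 = 2.1493
R0 > 1, so the population is growing.

growing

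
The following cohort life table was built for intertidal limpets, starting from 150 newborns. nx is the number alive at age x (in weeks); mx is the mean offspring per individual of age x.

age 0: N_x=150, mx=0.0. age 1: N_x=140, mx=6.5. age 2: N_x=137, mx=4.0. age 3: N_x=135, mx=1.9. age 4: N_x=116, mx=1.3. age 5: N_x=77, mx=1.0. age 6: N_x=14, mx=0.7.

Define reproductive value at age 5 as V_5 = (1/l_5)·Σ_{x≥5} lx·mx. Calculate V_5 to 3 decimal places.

1.127

lx = nx/n0 = nx/150: 1, 0.93333…, 0.91333…, 0.9, 0.77333…, 0.51333…, 0.09333…
lx·mx for x ≥ 5: 0.513333…, 0.065333… → sum = 0.578667…
V_5 = 0.578667… / l_5 = 0.578667… / 0.513333… = 1.127273… → 1.127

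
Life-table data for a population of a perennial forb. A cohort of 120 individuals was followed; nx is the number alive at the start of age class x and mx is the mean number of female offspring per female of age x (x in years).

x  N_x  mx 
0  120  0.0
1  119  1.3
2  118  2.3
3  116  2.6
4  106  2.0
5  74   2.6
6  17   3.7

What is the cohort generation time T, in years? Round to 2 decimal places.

3.17

lx = nx/n0 = nx/120: 1, 0.99167…, 0.98333…, 0.96667…, 0.88333…, 0.61667…, 0.14167…
lx·mx: 0, 1.289167…, 2.261667…, 2.513333…, 1.766667…, 1.603333…, 0.524167… → R0 = 9.958333…
x·lx·mx: 0, 1.289167…, 4.523333…, 7.54…, 7.066667…, 8.016667…, 3.145… → Σ = 31.580833…
T = 31.580833… / 9.958333… = 3.171297… → 3.17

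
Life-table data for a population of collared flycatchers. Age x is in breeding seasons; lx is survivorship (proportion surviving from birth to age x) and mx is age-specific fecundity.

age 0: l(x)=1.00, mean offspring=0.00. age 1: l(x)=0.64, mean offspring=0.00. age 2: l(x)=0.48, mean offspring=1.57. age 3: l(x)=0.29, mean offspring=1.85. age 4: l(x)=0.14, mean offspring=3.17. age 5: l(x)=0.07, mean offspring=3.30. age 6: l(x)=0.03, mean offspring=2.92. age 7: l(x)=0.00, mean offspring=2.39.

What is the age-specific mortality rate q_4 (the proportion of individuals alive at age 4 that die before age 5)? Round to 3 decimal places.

q_4 = (l_4 − l_5) / l_4 = (0.14 − 0.07) / 0.14
     = 0.07 / 0.14 = 0.5 → 0.500

0.500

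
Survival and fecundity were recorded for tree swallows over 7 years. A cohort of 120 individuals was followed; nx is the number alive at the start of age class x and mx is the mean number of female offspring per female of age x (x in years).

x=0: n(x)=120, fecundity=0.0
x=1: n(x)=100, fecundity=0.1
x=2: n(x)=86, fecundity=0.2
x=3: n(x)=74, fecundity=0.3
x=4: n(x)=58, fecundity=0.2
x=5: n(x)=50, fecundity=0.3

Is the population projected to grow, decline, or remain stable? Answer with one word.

declining

lx = nx/n0 = nx/120: 1, 0.83333…, 0.71667…, 0.61667…, 0.48333…, 0.41667…
R0 = Σ lx·mx = 0 + 0.083333… + 0.143333… + 0.185… + 0.096667… + 0.125… = 0.633333…
R0 < 1, so the population is declining.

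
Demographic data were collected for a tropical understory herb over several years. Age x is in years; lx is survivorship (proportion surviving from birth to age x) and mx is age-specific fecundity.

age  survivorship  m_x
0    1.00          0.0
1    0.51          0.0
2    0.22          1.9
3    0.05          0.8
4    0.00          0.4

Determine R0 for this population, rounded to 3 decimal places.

lx·mx by age: 0, 0, 0.418, 0.04, 0
R0 = Σ lx·mx = 0.458 → 0.458

0.458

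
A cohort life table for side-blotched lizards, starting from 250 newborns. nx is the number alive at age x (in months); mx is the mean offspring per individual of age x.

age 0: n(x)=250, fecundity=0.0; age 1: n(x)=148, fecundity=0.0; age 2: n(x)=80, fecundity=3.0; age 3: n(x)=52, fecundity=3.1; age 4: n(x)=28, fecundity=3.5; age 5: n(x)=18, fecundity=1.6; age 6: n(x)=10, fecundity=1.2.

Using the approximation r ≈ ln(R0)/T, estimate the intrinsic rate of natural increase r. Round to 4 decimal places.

0.2646

lx = nx/n0 = nx/250: 1, 0.592, 0.32, 0.208, 0.112, 0.072, 0.04
R0 = Σ lx·mx = 0 + 0 + 0.96 + 0.6448 + 0.392 + 0.1152 + 0.048 = 2.16
Σ x·lx·mx = 6.2864; T = 6.2864/2.16 = 2.91037…
r ≈ ln(R0)/T = ln(2.16)/2.91037… = 0.264608… → 0.2646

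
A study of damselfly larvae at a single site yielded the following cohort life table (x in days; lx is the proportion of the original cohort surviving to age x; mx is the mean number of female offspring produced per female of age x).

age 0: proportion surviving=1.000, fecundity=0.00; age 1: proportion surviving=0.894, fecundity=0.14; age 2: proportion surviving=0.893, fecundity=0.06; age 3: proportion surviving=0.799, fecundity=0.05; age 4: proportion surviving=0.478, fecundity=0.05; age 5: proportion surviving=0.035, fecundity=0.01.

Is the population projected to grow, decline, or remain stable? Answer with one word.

R0 = Σ lx·mx = 0 + 0.12516 + 0.05358 + 0.03995 + 0.0239 + 0.00035 = 0.24294
R0 < 1, so the population is declining.

declining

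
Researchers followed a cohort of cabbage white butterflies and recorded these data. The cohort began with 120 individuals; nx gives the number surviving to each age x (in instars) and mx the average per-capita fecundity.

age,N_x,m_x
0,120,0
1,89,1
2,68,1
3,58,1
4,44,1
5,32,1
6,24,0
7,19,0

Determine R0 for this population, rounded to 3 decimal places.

lx = nx/n0 = nx/120: 1, 0.74167…, 0.56667…, 0.48333…, 0.36667…, 0.26667…, 0.2, 0.15833…
lx·mx by age: 0, 0.741667…, 0.566667…, 0.483333…, 0.366667…, 0.266667…, 0, 0
R0 = Σ lx·mx = 2.425… → 2.425

2.425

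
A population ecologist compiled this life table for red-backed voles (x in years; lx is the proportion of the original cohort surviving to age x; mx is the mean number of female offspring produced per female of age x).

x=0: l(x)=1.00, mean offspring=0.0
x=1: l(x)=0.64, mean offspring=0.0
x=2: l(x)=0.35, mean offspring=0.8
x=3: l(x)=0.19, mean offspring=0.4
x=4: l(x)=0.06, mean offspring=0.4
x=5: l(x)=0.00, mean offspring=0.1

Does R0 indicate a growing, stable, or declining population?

R0 = Σ lx·mx = 0 + 0 + 0.28 + 0.076 + 0.024 + 0 = 0.38
R0 < 1, so the population is declining.

declining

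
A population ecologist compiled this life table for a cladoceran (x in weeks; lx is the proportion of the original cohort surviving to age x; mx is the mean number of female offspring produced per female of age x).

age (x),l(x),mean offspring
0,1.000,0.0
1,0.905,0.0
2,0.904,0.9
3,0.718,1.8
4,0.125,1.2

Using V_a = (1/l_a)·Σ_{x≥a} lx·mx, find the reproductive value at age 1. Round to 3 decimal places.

2.493

lx·mx for x ≥ 1: 0, 0.8136, 1.2924, 0.15 → sum = 2.256
V_1 = 2.256 / l_1 = 2.256 / 0.905 = 2.492818… → 2.493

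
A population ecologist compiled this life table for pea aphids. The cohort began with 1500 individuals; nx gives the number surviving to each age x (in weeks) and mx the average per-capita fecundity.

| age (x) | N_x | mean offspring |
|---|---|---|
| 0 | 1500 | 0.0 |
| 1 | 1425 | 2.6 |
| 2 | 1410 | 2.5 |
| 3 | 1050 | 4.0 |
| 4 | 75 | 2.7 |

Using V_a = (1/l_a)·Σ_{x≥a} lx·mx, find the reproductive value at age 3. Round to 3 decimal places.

4.193

lx = nx/n0 = nx/1500: 1, 0.95, 0.94, 0.7, 0.05
lx·mx for x ≥ 3: 2.8, 0.135 → sum = 2.935
V_3 = 2.935 / l_3 = 2.935 / 0.7 = 4.192857… → 4.193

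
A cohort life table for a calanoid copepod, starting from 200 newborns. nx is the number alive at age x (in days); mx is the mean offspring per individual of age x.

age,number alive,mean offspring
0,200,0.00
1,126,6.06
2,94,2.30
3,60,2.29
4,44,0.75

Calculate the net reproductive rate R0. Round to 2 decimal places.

lx = nx/n0 = nx/200: 1, 0.63, 0.47, 0.3, 0.22
lx·mx by age: 0, 3.8178, 1.081, 0.687, 0.165
R0 = Σ lx·mx = 5.7508 → 5.75

5.75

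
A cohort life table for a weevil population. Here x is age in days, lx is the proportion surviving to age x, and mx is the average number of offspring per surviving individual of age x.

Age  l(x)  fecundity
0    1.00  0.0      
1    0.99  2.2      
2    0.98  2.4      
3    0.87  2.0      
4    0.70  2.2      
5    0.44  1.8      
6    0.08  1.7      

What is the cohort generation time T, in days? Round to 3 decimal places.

2.637

lx·mx: 0, 2.178, 2.352, 1.74, 1.54, 0.792, 0.136 → R0 = 8.738
x·lx·mx: 0, 2.178, 4.704, 5.22, 6.16, 3.96, 0.816 → Σ = 23.038
T = 23.038 / 8.738 = 2.63653… → 2.637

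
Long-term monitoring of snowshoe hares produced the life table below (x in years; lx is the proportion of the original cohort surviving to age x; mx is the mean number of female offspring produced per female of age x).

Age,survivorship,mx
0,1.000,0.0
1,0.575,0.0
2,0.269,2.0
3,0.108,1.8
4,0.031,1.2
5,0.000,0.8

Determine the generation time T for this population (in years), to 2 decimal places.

2.35

lx·mx: 0, 0, 0.538, 0.1944, 0.0372, 0 → R0 = 0.7696
x·lx·mx: 0, 0, 1.076, 0.5832, 0.1488, 0 → Σ = 1.808
T = 1.808 / 0.7696 = 2.349272… → 2.35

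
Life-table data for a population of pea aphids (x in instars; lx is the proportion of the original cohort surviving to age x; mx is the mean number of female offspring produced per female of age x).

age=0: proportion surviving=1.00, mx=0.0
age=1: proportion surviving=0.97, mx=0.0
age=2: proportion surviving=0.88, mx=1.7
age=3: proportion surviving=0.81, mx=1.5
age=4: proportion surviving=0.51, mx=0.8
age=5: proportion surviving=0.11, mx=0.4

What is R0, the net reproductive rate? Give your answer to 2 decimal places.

3.16

lx·mx by age: 0, 0, 1.496, 1.215, 0.408, 0.044
R0 = Σ lx·mx = 3.163 → 3.16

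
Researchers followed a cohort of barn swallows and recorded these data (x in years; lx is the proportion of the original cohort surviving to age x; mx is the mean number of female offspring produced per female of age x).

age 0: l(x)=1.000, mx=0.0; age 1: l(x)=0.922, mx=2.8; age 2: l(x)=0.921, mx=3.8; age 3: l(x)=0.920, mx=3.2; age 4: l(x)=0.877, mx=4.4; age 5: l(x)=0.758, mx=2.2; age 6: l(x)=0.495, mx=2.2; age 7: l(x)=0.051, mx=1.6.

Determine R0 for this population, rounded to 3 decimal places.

15.722

lx·mx by age: 0, 2.5816, 3.4998, 2.944, 3.8588, 1.6676, 1.089, 0.0816
R0 = Σ lx·mx = 15.7224 → 15.722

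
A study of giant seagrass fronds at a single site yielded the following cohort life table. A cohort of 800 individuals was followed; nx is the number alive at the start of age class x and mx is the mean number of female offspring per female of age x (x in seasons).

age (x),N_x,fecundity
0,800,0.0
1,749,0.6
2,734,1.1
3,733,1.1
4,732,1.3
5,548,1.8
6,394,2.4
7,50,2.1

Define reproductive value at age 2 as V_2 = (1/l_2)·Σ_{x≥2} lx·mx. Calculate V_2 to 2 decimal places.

lx = nx/n0 = nx/800: 1, 0.93625, 0.9175, 0.91625, 0.915, 0.685, 0.4925, 0.0625
lx·mx for x ≥ 2: 1.00925, 1.007875, 1.1895, 1.233, 1.182, 0.13125 → sum = 5.752875
V_2 = 5.752875 / l_2 = 5.752875 / 0.9175 = 6.270163… → 6.27

6.27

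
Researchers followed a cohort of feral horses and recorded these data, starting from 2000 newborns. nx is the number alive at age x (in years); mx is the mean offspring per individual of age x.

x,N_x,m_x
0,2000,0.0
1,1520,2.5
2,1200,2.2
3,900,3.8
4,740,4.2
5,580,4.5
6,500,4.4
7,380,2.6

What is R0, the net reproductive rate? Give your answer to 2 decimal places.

lx = nx/n0 = nx/2000: 1, 0.76, 0.6, 0.45, 0.37, 0.29, 0.25, 0.19
lx·mx by age: 0, 1.9, 1.32, 1.71, 1.554, 1.305, 1.1, 0.494
R0 = Σ lx·mx = 9.383 → 9.38

9.38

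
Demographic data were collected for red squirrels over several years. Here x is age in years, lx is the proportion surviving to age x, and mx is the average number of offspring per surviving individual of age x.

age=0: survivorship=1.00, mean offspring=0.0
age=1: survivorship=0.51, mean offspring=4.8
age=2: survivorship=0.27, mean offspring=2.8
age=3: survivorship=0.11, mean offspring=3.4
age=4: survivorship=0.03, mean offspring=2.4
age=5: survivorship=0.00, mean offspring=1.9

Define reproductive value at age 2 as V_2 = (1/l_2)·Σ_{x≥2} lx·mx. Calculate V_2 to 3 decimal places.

4.452

lx·mx for x ≥ 2: 0.756, 0.374, 0.072, 0 → sum = 1.202
V_2 = 1.202 / l_2 = 1.202 / 0.27 = 4.451852… → 4.452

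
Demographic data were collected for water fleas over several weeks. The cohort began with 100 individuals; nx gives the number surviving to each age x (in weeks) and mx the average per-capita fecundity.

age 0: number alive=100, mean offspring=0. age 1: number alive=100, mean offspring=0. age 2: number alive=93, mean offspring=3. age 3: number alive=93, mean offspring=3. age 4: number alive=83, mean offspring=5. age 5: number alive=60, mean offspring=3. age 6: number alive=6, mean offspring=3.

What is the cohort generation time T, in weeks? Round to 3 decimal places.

lx = nx/n0 = nx/100: 1, 1, 0.93, 0.93, 0.83, 0.6, 0.06
lx·mx: 0, 0, 2.79, 2.79, 4.15, 1.8, 0.18 → R0 = 11.71
x·lx·mx: 0, 0, 5.58, 8.37, 16.6, 9, 1.08 → Σ = 40.63
T = 40.63 / 11.71 = 3.469684… → 3.470

3.470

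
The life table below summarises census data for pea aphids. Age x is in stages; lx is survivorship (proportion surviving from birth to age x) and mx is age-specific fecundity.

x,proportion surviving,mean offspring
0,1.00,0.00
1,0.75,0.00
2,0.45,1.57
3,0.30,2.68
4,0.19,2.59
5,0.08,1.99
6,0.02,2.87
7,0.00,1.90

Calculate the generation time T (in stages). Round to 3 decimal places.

lx·mx: 0, 0, 0.7065, 0.804, 0.4921, 0.1592, 0.0574, 0 → R0 = 2.2192
x·lx·mx: 0, 0, 1.413, 2.412, 1.9684, 0.796, 0.3444, 0 → Σ = 6.9338
T = 6.9338 / 2.2192 = 3.124459… → 3.124

3.124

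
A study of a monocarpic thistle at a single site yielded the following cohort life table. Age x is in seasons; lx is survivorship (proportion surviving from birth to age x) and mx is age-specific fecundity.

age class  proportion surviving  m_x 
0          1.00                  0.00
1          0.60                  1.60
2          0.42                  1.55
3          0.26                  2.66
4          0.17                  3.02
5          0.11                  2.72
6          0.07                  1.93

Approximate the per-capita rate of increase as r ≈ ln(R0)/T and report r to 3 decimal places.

R0 = Σ lx·mx = 0 + 0.96 + 0.651 + 0.6916 + 0.5134 + 0.2992 + 0.1351 = 3.2503
Σ x·lx·mx = 8.697; T = 8.697/3.2503 = 2.67575…
r ≈ ln(R0)/T = ln(3.2503)/2.67575… = 0.44053… → 0.441

0.441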